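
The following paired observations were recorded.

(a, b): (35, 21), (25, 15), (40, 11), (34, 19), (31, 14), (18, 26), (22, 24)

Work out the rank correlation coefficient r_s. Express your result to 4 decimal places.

-0.6786

Rank a: 6, 3, 7, 5, 4, 1, 2
Rank b: 5, 3, 1, 4, 2, 7, 6
d = rank(a) − rank(b): 1, 0, 6, 1, 2, -6, -4; Σd² = 94
ρ = 1 − 6Σd² / [n(n²−1)] = 1 − 6×94 / (7×48) = 1 − 564/336 ≈ -0.6786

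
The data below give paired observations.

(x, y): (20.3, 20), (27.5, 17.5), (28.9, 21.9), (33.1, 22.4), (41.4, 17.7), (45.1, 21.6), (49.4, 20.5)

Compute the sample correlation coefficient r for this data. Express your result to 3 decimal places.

0.089

n = 7, Σx = 245.7, Σy = 141.6, Σx² = 9287.49, Σy² = 2887.72, Σxy = 4981.24
nΣxy − ΣxΣy = 34868.68 − 34791.12 = 77.56
nΣx² − (Σx)² = 65012.43 − 60368.49 = 4643.94; nΣy² − (Σy)² = 20214.04 − 20050.56 = 163.48
r = 77.56 / √(4643.94 × 163.48) = 77.56 / 871.3159 ≈ 0.089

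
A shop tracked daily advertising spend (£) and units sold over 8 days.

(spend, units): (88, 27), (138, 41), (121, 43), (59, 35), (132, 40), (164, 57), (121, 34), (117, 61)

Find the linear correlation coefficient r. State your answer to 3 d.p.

0.570

n = 8, Σx = 940, Σy = 338, Σx² = 117560, Σy² = 15210, Σxy = 41181
nΣxy − ΣxΣy = 329448 − 317720 = 11728
nΣx² − (Σx)² = 940480 − 883600 = 56880; nΣy² − (Σy)² = 121680 − 114244 = 7436
r = 11728 / √(56880 × 7436) = 11728 / 20565.9836 ≈ 0.570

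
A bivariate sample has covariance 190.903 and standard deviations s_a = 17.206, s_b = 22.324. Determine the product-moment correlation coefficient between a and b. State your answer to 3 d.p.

r = Cov(a,b) / (s_a · s_b) = 190.903 / (17.206 × 22.324)
  = 190.903 / 384.1067 ≈ 0.497

0.497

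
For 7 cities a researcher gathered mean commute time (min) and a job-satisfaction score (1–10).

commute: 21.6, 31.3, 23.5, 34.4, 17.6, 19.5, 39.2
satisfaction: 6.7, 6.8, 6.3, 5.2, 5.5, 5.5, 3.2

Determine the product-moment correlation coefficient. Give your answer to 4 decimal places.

n = 7, Σx = 187.1, Σy = 39.2, Σx² = 5408.51, Σy² = 228.6, Σxy = 1013.98
nΣxy − ΣxΣy = 7097.86 − 7334.32 = -236.46
nΣx² − (Σx)² = 37859.57 − 35006.41 = 2853.16; nΣy² − (Σy)² = 1600.2 − 1536.64 = 63.56
r = -236.46 / √(2853.16 × 63.56) = -236.46 / 425.8484 ≈ -0.5553

-0.5553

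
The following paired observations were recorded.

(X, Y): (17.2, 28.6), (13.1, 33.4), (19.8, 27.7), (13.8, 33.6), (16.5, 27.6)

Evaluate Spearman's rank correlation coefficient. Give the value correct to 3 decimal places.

Rank X: 4, 1, 5, 2, 3
Rank Y: 3, 4, 2, 5, 1
d = rank(X) − rank(Y): 1, -3, 3, -3, 2; Σd² = 32
ρ = 1 − 6Σd² / [n(n²−1)] = 1 − 6×32 / (5×24) = 1 − 192/120 ≈ -0.600

-0.600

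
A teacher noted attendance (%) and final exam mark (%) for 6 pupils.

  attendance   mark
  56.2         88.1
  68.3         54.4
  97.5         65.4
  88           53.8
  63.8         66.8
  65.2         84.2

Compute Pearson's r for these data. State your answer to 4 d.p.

n = 6, Σx = 439, Σy = 412.7, Σx² = 33395.06, Σy² = 29444.45, Σxy = 29529.32
nΣxy − ΣxΣy = 177175.92 − 181175.3 = -3999.38
nΣx² − (Σx)² = 200370.36 − 192721 = 7649.36; nΣy² − (Σy)² = 176666.7 − 170321.29 = 6345.41
r = -3999.38 / √(7649.36 × 6345.41) = -3999.38 / 6966.9452 ≈ -0.5741

-0.5741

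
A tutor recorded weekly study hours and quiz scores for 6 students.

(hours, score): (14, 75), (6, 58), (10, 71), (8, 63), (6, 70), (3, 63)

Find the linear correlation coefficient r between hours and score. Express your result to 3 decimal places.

0.724

n = 6, Σx = 47, Σy = 400, Σx² = 441, Σy² = 26868, Σxy = 3221
nΣxy − ΣxΣy = 19326 − 18800 = 526
nΣx² − (Σx)² = 2646 − 2209 = 437; nΣy² − (Σy)² = 161208 − 160000 = 1208
r = 526 / √(437 × 1208) = 526 / 726.5645 ≈ 0.724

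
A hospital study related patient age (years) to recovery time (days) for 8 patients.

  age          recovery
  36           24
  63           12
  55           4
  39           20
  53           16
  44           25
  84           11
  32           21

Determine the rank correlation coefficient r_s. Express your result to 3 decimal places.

Rank age: 2, 7, 6, 3, 5, 4, 8, 1
Rank recovery: 7, 3, 1, 5, 4, 8, 2, 6
d = rank(age) − rank(recovery): -5, 4, 5, -2, 1, -4, 6, -5; Σd² = 148
ρ = 1 − 6Σd² / [n(n²−1)] = 1 − 6×148 / (8×63) = 1 − 888/504 ≈ -0.762

-0.762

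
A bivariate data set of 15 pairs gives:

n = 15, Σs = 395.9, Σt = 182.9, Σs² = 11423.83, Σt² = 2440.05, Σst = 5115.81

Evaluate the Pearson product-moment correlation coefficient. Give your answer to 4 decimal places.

0.6378

r = (nΣst − ΣsΣt) / √[(nΣs² − (Σs)²)(nΣt² − (Σt)²)]
Numerator: 15×5115.81 − 395.9×182.9 = 4327.04
Denominator: √[(171357.45 − 156736.81)(36600.75 − 33452.41)] = √[14620.64 × 3148.34] = 6784.5962
r = 4327.04 / 6784.5962 ≈ 0.6378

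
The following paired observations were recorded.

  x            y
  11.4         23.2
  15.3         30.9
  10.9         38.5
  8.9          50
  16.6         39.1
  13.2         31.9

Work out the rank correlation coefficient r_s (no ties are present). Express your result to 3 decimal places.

-0.257

Rank x: 3, 5, 2, 1, 6, 4
Rank y: 1, 2, 4, 6, 5, 3
d = rank(x) − rank(y): 2, 3, -2, -5, 1, 1; Σd² = 44
ρ = 1 − 6Σd² / [n(n²−1)] = 1 − 6×44 / (6×35) = 1 − 264/210 ≈ -0.257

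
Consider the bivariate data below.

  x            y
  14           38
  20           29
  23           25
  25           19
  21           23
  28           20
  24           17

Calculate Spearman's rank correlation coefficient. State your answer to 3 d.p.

-0.821

Rank x: 1, 2, 4, 6, 3, 7, 5
Rank y: 7, 6, 5, 2, 4, 3, 1
d = rank(x) − rank(y): -6, -4, -1, 4, -1, 4, 4; Σd² = 102
ρ = 1 − 6Σd² / [n(n²−1)] = 1 − 6×102 / (7×48) = 1 − 612/336 ≈ -0.821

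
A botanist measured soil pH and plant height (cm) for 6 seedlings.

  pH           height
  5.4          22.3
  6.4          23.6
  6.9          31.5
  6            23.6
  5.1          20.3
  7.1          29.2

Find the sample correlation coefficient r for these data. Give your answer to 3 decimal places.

n = 6, Σx = 36.9, Σy = 150.5, Σx² = 230.15, Σy² = 3868.19, Σxy = 941.26
nΣxy − ΣxΣy = 5647.56 − 5553.45 = 94.11
nΣx² − (Σx)² = 1380.9 − 1361.61 = 19.29; nΣy² − (Σy)² = 23209.14 − 22650.25 = 558.89
r = 94.11 / √(19.29 × 558.89) = 94.11 / 103.8315 ≈ 0.906

0.906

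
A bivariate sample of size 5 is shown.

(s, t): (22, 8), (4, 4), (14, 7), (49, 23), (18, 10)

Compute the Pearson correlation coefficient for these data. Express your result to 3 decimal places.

0.977

n = 5, Σs = 107, Σt = 52, Σs² = 3421, Σt² = 758, Σst = 1597
nΣst − ΣsΣt = 7985 − 5564 = 2421
nΣs² − (Σs)² = 17105 − 11449 = 5656; nΣt² − (Σt)² = 3790 − 2704 = 1086
r = 2421 / √(5656 × 1086) = 2421 / 2478.3898 ≈ 0.977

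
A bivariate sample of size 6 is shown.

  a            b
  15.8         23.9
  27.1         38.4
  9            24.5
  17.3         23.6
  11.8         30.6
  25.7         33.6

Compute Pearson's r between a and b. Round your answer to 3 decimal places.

n = 6, Σa = 106.7, Σb = 174.6, Σa² = 2164.07, Σb² = 5268.3, Σab = 3271.64
nΣab − ΣaΣb = 19629.84 − 18629.82 = 1000.02
nΣa² − (Σa)² = 12984.42 − 11384.89 = 1599.53; nΣb² − (Σb)² = 31609.8 − 30485.16 = 1124.64
r = 1000.02 / √(1599.53 × 1124.64) = 1000.02 / 1341.2291 ≈ 0.746

0.746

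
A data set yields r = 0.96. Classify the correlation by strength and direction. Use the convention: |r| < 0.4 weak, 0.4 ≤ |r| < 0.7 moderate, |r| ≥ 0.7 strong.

strong positive

r = 0.96 > 0 so the relationship is positive.
|r| = 0.96, which falls in the strong range.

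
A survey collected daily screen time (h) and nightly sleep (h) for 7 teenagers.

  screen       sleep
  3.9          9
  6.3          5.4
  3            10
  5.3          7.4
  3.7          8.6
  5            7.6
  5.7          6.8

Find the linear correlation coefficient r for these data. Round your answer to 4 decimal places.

-0.9775

n = 7, Σx = 32.9, Σy = 54.8, Σx² = 163.17, Σy² = 442.88, Σxy = 246.92
nΣxy − ΣxΣy = 1728.44 − 1802.92 = -74.48
nΣx² − (Σx)² = 1142.19 − 1082.41 = 59.78; nΣy² − (Σy)² = 3100.16 − 3003.04 = 97.12
r = -74.48 / √(59.78 × 97.12) = -74.48 / 76.1960 ≈ -0.9775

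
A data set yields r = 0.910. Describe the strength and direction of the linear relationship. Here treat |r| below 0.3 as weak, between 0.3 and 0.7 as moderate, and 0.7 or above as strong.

strong positive

r = 0.910 > 0 so the relationship is positive.
|r| = 0.910, which falls in the strong range.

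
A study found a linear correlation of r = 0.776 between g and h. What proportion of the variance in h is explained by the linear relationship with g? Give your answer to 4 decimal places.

0.6022

r² = (0.776)² = 0.6022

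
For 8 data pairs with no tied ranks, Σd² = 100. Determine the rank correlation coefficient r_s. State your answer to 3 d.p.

-0.190

ρ = 1 − 6Σd² / [n(n²−1)] = 1 − 6×100 / (8×63)
  = 1 − 600/504 = 1 − 1.1905 ≈ -0.190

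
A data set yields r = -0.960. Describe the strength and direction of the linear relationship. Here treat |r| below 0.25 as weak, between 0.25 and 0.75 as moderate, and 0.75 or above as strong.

strong negative

r = -0.960 < 0 so the relationship is negative.
|r| = 0.960, which falls in the strong range.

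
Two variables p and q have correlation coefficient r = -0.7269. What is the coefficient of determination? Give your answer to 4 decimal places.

0.5284

r² = (-0.7269)² = 0.5284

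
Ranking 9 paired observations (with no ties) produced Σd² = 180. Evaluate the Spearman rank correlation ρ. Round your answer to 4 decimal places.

ρ = 1 − 6Σd² / [n(n²−1)] = 1 − 6×180 / (9×80)
  = 1 − 1080/720 = 1 − 1.50000 ≈ -0.5000

-0.5000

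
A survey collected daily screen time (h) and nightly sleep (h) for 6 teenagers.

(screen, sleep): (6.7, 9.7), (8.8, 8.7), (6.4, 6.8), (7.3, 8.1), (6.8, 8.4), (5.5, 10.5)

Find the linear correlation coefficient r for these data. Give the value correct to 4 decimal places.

n = 6, Σx = 41.5, Σy = 52.2, Σx² = 293.07, Σy² = 462.44, Σxy = 359.07
nΣxy − ΣxΣy = 2154.42 − 2166.3 = -11.88
nΣx² − (Σx)² = 1758.42 − 1722.25 = 36.17; nΣy² − (Σy)² = 2774.64 − 2724.84 = 49.8
r = -11.88 / √(36.17 × 49.8) = -11.88 / 42.4413 ≈ -0.2799

-0.2799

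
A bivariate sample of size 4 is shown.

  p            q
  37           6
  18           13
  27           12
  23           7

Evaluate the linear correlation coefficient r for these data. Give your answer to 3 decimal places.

-0.666

n = 4, Σp = 105, Σq = 38, Σp² = 2951, Σq² = 398, Σpq = 941
nΣpq − ΣpΣq = 3764 − 3990 = -226
nΣp² − (Σp)² = 11804 − 11025 = 779; nΣq² − (Σq)² = 1592 − 1444 = 148
r = -226 / √(779 × 148) = -226 / 339.5468 ≈ -0.666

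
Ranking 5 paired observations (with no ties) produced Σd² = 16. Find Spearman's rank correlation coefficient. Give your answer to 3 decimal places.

ρ = 1 − 6Σd² / [n(n²−1)] = 1 − 6×16 / (5×24)
  = 1 − 96/120 = 1 − 0.8000 ≈ 0.200

0.200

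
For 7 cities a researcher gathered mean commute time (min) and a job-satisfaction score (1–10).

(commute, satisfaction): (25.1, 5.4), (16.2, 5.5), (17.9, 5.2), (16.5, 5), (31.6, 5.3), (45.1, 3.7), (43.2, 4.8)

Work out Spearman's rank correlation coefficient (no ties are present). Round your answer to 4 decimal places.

-0.6786

Rank commute: 4, 1, 3, 2, 5, 7, 6
Rank satisfaction: 6, 7, 4, 3, 5, 1, 2
d = rank(commute) − rank(satisfaction): -2, -6, -1, -1, 0, 6, 4; Σd² = 94
ρ = 1 − 6Σd² / [n(n²−1)] = 1 − 6×94 / (7×48) = 1 − 564/336 ≈ -0.6786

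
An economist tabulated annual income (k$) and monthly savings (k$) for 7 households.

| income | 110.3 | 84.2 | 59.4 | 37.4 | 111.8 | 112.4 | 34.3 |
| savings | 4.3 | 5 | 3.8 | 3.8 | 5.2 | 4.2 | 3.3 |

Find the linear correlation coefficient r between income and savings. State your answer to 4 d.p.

n = 7, Σx = 549.8, Σy = 29.6, Σx² = 50492.34, Σy² = 127.94, Σxy = 2429.76
nΣxy − ΣxΣy = 17008.32 − 16274.08 = 734.24
nΣx² − (Σx)² = 353446.38 − 302280.04 = 51166.34; nΣy² − (Σy)² = 895.58 − 876.16 = 19.42
r = 734.24 / √(51166.34 × 19.42) = 734.24 / 996.8201 ≈ 0.7366

0.7366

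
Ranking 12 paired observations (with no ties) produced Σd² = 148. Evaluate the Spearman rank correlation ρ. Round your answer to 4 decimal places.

0.4825

ρ = 1 − 6Σd² / [n(n²−1)] = 1 − 6×148 / (12×143)
  = 1 − 888/1716 = 1 − 0.51748 ≈ 0.4825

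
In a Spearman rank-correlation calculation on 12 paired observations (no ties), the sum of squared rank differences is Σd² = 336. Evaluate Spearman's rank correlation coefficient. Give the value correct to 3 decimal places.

-0.175

ρ = 1 − 6Σd² / [n(n²−1)] = 1 − 6×336 / (12×143)
  = 1 − 2016/1716 = 1 − 1.1748 ≈ -0.175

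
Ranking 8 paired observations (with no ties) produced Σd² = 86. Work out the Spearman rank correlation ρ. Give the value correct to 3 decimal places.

ρ = 1 − 6Σd² / [n(n²−1)] = 1 − 6×86 / (8×63)
  = 1 − 516/504 = 1 − 1.0238 ≈ -0.024

-0.024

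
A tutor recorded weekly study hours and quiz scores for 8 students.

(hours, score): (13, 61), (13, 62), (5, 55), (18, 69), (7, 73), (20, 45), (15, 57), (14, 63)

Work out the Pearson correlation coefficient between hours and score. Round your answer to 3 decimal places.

n = 8, Σx = 105, Σy = 485, Σx² = 1557, Σy² = 29923, Σxy = 6264
nΣxy − ΣxΣy = 50112 − 50925 = -813
nΣx² − (Σx)² = 12456 − 11025 = 1431; nΣy² − (Σy)² = 239384 − 235225 = 4159
r = -813 / √(1431 × 4159) = -813 / 2439.5756 ≈ -0.333

-0.333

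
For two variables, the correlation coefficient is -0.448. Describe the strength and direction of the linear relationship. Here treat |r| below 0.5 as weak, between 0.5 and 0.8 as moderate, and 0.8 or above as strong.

r = -0.448 < 0 so the relationship is negative.
|r| = 0.448, which falls in the weak range.

weak negative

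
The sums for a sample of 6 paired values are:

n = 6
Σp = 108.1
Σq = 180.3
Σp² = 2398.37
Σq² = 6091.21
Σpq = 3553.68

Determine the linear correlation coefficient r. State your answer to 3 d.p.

r = (nΣpq − ΣpΣq) / √[(nΣp² − (Σp)²)(nΣq² − (Σq)²)]
Numerator: 6×3553.68 − 108.1×180.3 = 1831.65
Denominator: √[(14390.22 − 11685.61)(36547.26 − 32508.09)] = √[2704.61 × 4039.17] = 3305.2049
r = 1831.65 / 3305.2049 ≈ 0.554

0.554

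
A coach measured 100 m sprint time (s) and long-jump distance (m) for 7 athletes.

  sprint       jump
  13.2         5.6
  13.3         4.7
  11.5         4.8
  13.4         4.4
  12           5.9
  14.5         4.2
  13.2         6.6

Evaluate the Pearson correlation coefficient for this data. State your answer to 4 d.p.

-0.3278

n = 7, Σx = 91.1, Σy = 36.2, Σx² = 1191.43, Σy² = 191.86, Σxy = 469.41
nΣxy − ΣxΣy = 3285.87 − 3297.82 = -11.95
nΣx² − (Σx)² = 8340.01 − 8299.21 = 40.8; nΣy² − (Σy)² = 1343.02 − 1310.44 = 32.58
r = -11.95 / √(40.8 × 32.58) = -11.95 / 36.4591 ≈ -0.3278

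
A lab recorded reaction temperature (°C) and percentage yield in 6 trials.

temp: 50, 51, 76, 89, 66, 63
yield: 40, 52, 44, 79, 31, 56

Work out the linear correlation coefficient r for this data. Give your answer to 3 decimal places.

n = 6, Σx = 395, Σy = 302, Σx² = 27123, Σy² = 16578, Σxy = 20601
nΣxy − ΣxΣy = 123606 − 119290 = 4316
nΣx² − (Σx)² = 162738 − 156025 = 6713; nΣy² − (Σy)² = 99468 − 91204 = 8264
r = 4316 / √(6713 × 8264) = 4316 / 7448.2368 ≈ 0.579

0.579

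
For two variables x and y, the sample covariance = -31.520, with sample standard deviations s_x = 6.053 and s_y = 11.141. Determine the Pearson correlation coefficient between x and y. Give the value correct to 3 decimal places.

r = Cov(x,y) / (s_x · s_y) = -31.520 / (6.053 × 11.141)
  = -31.520 / 67.4365 ≈ -0.467

-0.467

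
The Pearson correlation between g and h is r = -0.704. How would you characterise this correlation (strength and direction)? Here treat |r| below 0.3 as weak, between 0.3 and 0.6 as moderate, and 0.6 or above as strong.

r = -0.704 < 0 so the relationship is negative.
|r| = 0.704, which falls in the strong range.

strong negative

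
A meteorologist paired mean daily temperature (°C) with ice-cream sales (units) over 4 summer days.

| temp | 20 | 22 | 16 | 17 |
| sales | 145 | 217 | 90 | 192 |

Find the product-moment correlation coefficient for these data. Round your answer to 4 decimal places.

0.6554

n = 4, Σx = 75, Σy = 644, Σx² = 1429, Σy² = 113078, Σxy = 12378
nΣxy − ΣxΣy = 49512 − 48300 = 1212
nΣx² − (Σx)² = 5716 − 5625 = 91; nΣy² − (Σy)² = 452312 − 414736 = 37576
r = 1212 / √(91 × 37576) = 1212 / 1849.1663 ≈ 0.6554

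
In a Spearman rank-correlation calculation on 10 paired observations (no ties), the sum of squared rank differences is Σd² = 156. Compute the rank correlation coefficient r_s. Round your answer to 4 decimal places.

ρ = 1 − 6Σd² / [n(n²−1)] = 1 − 6×156 / (10×99)
  = 1 − 936/990 = 1 − 0.94545 ≈ 0.0545

0.0545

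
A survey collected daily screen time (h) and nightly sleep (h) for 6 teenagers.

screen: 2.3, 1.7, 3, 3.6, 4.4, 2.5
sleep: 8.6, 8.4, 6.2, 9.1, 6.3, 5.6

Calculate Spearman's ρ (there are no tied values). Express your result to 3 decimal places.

Rank screen: 2, 1, 4, 5, 6, 3
Rank sleep: 5, 4, 2, 6, 3, 1
d = rank(screen) − rank(sleep): -3, -3, 2, -1, 3, 2; Σd² = 36
ρ = 1 − 6Σd² / [n(n²−1)] = 1 − 6×36 / (6×35) = 1 − 216/210 ≈ -0.029

-0.029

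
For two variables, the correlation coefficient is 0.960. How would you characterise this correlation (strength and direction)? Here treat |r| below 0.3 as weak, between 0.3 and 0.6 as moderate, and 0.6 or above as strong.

strong positive

r = 0.960 > 0 so the relationship is positive.
|r| = 0.960, which falls in the strong range.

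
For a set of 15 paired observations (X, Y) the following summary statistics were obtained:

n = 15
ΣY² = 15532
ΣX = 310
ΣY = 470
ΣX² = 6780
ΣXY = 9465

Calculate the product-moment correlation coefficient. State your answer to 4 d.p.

r = (nΣXY − ΣXΣY) / √[(nΣX² − (ΣX)²)(nΣY² − (ΣY)²)]
Numerator: 15×9465 − 310×470 = -3725
Denominator: √[(101700 − 96100)(232980 − 220900)] = √[5600 × 12080] = 8224.8404
r = -3725 / 8224.8404 ≈ -0.4529

-0.4529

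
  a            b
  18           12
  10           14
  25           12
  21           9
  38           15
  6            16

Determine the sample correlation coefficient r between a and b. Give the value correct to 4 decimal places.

-0.1596

n = 6, Σa = 118, Σb = 78, Σa² = 2970, Σb² = 1046, Σab = 1511
nΣab − ΣaΣb = 9066 − 9204 = -138
nΣa² − (Σa)² = 17820 − 13924 = 3896; nΣb² − (Σb)² = 6276 − 6084 = 192
r = -138 / √(3896 × 192) = -138 / 864.8884 ≈ -0.1596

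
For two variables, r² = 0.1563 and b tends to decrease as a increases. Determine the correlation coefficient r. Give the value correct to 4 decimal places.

-0.3953

|r| = √0.1563 = 0.3953
The association is negative, so r = −0.3953.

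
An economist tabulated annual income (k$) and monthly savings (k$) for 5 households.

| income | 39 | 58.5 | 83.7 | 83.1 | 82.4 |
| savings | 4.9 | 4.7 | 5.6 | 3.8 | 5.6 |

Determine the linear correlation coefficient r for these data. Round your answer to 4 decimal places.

n = 5, Σx = 346.7, Σy = 24.6, Σx² = 25644.31, Σy² = 123.26, Σxy = 1711.99
nΣxy − ΣxΣy = 8559.95 − 8528.82 = 31.13
nΣx² − (Σx)² = 128221.55 − 120200.89 = 8020.66; nΣy² − (Σy)² = 616.3 − 605.16 = 11.14
r = 31.13 / √(8020.66 × 11.14) = 31.13 / 298.9150 ≈ 0.1041

0.1041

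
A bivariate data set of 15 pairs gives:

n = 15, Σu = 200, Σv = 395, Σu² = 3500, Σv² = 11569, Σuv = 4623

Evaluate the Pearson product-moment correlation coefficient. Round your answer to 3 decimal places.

r = (nΣuv − ΣuΣv) / √[(nΣu² − (Σu)²)(nΣv² − (Σv)²)]
Numerator: 15×4623 − 200×395 = -9655
Denominator: √[(52500 − 40000)(173535 − 156025)] = √[12500 × 17510] = 14794.4246
r = -9655 / 14794.4246 ≈ -0.653

-0.653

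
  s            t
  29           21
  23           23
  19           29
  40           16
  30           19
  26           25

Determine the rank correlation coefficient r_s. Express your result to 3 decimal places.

Rank s: 4, 2, 1, 6, 5, 3
Rank t: 3, 4, 6, 1, 2, 5
d = rank(s) − rank(t): 1, -2, -5, 5, 3, -2; Σd² = 68
ρ = 1 − 6Σd² / [n(n²−1)] = 1 − 6×68 / (6×35) = 1 − 408/210 ≈ -0.943

-0.943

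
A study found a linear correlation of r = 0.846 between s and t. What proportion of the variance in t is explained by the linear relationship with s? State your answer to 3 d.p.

0.716

r² = (0.846)² = 0.716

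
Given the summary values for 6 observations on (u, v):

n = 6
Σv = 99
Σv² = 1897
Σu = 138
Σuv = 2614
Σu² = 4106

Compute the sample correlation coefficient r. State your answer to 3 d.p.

r = (nΣuv − ΣuΣv) / √[(nΣu² − (Σu)²)(nΣv² − (Σv)²)]
Numerator: 6×2614 − 138×99 = 2022
Denominator: √[(24636 − 19044)(11382 − 9801)] = √[5592 × 1581] = 2973.3738
r = 2022 / 2973.3738 ≈ 0.680

0.680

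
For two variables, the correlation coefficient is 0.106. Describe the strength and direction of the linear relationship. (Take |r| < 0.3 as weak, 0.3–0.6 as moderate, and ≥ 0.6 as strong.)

weak positive

r = 0.106 > 0 so the relationship is positive.
|r| = 0.106, which falls in the weak range.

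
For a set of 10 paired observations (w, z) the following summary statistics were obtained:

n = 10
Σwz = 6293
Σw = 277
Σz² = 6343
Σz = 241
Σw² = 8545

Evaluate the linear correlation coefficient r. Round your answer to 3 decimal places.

-0.560

r = (nΣwz − ΣwΣz) / √[(nΣw² − (Σw)²)(nΣz² − (Σz)²)]
Numerator: 10×6293 − 277×241 = -3827
Denominator: √[(85450 − 76729)(63430 − 58081)] = √[8721 × 5349] = 6829.9802
r = -3827 / 6829.9802 ≈ -0.560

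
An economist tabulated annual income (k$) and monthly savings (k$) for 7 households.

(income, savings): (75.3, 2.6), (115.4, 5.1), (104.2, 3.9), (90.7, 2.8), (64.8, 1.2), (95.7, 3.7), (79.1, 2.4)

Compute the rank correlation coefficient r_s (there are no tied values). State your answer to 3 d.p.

0.964

Rank income: 2, 7, 6, 4, 1, 5, 3
Rank savings: 3, 7, 6, 4, 1, 5, 2
d = rank(income) − rank(savings): -1, 0, 0, 0, 0, 0, 1; Σd² = 2
ρ = 1 − 6Σd² / [n(n²−1)] = 1 − 6×2 / (7×48) = 1 − 12/336 ≈ 0.964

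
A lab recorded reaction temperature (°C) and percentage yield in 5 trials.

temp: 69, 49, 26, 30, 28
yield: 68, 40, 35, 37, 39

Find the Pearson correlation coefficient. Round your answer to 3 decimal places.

0.909

n = 5, Σx = 202, Σy = 219, Σx² = 9522, Σy² = 10339, Σxy = 9764
nΣxy − ΣxΣy = 48820 − 44238 = 4582
nΣx² − (Σx)² = 47610 − 40804 = 6806; nΣy² − (Σy)² = 51695 − 47961 = 3734
r = 4582 / √(6806 × 3734) = 4582 / 5041.1907 ≈ 0.909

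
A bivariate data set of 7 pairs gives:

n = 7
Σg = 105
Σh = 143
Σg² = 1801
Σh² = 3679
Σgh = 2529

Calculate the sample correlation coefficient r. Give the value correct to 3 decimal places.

0.928

r = (nΣgh − ΣgΣh) / √[(nΣg² − (Σg)²)(nΣh² − (Σh)²)]
Numerator: 7×2529 − 105×143 = 2688
Denominator: √[(12607 − 11025)(25753 − 20449)] = √[1582 × 5304] = 2896.7099
r = 2688 / 2896.7099 ≈ 0.928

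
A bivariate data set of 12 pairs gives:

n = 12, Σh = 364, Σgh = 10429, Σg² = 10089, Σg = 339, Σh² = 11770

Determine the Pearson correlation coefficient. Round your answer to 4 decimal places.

0.2390

r = (nΣgh − ΣgΣh) / √[(nΣg² − (Σg)²)(nΣh² − (Σh)²)]
Numerator: 12×10429 − 339×364 = 1752
Denominator: √[(121068 − 114921)(141240 − 132496)] = √[6147 × 8744] = 7331.3960
r = 1752 / 7331.3960 ≈ 0.2390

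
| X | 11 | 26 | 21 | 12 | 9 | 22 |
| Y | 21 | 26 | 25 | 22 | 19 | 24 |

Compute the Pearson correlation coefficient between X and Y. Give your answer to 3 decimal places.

0.958

n = 6, ΣX = 101, ΣY = 137, ΣX² = 1947, ΣY² = 3163, ΣXY = 2395
nΣXY − ΣXΣY = 14370 − 13837 = 533
nΣX² − (ΣX)² = 11682 − 10201 = 1481; nΣY² − (ΣY)² = 18978 − 18769 = 209
r = 533 / √(1481 × 209) = 533 / 556.3533 ≈ 0.958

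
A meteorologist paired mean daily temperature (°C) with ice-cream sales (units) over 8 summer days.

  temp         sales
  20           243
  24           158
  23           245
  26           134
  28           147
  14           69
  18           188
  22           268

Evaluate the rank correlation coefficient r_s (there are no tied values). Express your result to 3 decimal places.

-0.095

Rank temp: 3, 6, 5, 7, 8, 1, 2, 4
Rank sales: 6, 4, 7, 2, 3, 1, 5, 8
d = rank(temp) − rank(sales): -3, 2, -2, 5, 5, 0, -3, -4; Σd² = 92
ρ = 1 − 6Σd² / [n(n²−1)] = 1 − 6×92 / (8×63) = 1 − 552/504 ≈ -0.095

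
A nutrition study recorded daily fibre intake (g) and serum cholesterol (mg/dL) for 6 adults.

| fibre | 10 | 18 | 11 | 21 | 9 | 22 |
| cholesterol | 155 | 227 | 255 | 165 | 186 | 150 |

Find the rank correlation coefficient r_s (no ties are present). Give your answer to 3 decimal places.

Rank fibre: 2, 4, 3, 5, 1, 6
Rank cholesterol: 2, 5, 6, 3, 4, 1
d = rank(fibre) − rank(cholesterol): 0, -1, -3, 2, -3, 5; Σd² = 48
ρ = 1 − 6Σd² / [n(n²−1)] = 1 − 6×48 / (6×35) = 1 − 288/210 ≈ -0.371

-0.371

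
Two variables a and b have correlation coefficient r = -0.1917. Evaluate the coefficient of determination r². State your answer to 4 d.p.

0.0367

r² = (-0.1917)² = 0.0367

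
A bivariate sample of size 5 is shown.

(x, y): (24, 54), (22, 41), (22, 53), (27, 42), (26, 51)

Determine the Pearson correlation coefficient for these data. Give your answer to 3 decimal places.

n = 5, Σx = 121, Σy = 241, Σx² = 2949, Σy² = 11771, Σxy = 5824
nΣxy − ΣxΣy = 29120 − 29161 = -41
nΣx² − (Σx)² = 14745 − 14641 = 104; nΣy² − (Σy)² = 58855 − 58081 = 774
r = -41 / √(104 × 774) = -41 / 283.7182 ≈ -0.145

-0.145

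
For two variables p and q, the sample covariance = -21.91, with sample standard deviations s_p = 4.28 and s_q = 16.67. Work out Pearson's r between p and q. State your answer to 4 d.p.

-0.3071

r = Cov(p,q) / (s_p · s_q) = -21.91 / (4.28 × 16.67)
  = -21.91 / 71.3476 ≈ -0.3071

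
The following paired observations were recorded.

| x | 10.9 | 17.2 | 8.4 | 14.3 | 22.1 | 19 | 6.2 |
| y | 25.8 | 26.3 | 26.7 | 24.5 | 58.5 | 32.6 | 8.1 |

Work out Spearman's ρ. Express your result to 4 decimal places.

Rank x: 3, 5, 2, 4, 7, 6, 1
Rank y: 3, 4, 5, 2, 7, 6, 1
d = rank(x) − rank(y): 0, 1, -3, 2, 0, 0, 0; Σd² = 14
ρ = 1 − 6Σd² / [n(n²−1)] = 1 − 6×14 / (7×48) = 1 − 84/336 ≈ 0.7500

0.7500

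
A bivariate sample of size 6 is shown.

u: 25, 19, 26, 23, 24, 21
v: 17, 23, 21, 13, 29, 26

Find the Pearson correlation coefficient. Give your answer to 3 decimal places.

-0.236

n = 6, Σu = 138, Σv = 129, Σu² = 3208, Σv² = 2945, Σuv = 2949
nΣuv − ΣuΣv = 17694 − 17802 = -108
nΣu² − (Σu)² = 19248 − 19044 = 204; nΣv² − (Σv)² = 17670 − 16641 = 1029
r = -108 / √(204 × 1029) = -108 / 458.1659 ≈ -0.236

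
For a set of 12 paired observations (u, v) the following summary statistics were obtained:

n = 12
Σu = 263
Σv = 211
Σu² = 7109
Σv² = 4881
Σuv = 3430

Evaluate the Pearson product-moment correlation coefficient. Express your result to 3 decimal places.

r = (nΣuv − ΣuΣv) / √[(nΣu² − (Σu)²)(nΣv² − (Σv)²)]
Numerator: 12×3430 − 263×211 = -14333
Denominator: √[(85308 − 69169)(58572 − 44521)] = √[16139 × 14051] = 15058.8542
r = -14333 / 15058.8542 ≈ -0.952

-0.952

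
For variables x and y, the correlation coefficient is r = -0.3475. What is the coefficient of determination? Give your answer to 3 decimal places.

r² = (-0.3475)² = 0.121

0.121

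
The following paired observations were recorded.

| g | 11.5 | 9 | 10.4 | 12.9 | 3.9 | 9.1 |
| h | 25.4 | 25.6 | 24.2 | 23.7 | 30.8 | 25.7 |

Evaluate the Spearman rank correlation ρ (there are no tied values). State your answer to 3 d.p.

-0.886

Rank g: 5, 2, 4, 6, 1, 3
Rank h: 3, 4, 2, 1, 6, 5
d = rank(g) − rank(h): 2, -2, 2, 5, -5, -2; Σd² = 66
ρ = 1 − 6Σd² / [n(n²−1)] = 1 − 6×66 / (6×35) = 1 − 396/210 ≈ -0.886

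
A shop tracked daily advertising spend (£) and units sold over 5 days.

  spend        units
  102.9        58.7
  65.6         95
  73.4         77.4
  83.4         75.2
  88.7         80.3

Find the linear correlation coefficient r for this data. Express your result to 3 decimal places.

-0.891

n = 5, Σx = 414, Σy = 386.6, Σx² = 35102.58, Σy² = 30564.58, Σxy = 31347.68
nΣxy − ΣxΣy = 156738.4 − 160052.4 = -3314
nΣx² − (Σx)² = 175512.9 − 171396 = 4116.9; nΣy² − (Σy)² = 152822.9 − 149459.56 = 3363.34
r = -3314 / √(4116.9 × 3363.34) = -3314 / 3721.0932 ≈ -0.891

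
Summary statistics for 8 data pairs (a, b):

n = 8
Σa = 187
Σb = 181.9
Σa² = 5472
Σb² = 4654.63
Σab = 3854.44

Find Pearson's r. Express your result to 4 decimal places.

r = (nΣab − ΣaΣb) / √[(nΣa² − (Σa)²)(nΣb² − (Σb)²)]
Numerator: 8×3854.44 − 187×181.9 = -3179.78
Denominator: √[(43776 − 34969)(37237.04 − 33087.61)] = √[8807 × 4149.43] = 6045.1658
r = -3179.78 / 6045.1658 ≈ -0.5260

-0.5260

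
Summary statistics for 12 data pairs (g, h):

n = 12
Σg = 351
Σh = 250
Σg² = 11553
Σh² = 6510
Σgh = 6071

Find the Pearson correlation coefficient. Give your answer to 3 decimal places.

r = (nΣgh − ΣgΣh) / √[(nΣg² − (Σg)²)(nΣh² − (Σh)²)]
Numerator: 12×6071 − 351×250 = -14898
Denominator: √[(138636 − 123201)(78120 − 62500)] = √[15435 × 15620] = 15527.2245
r = -14898 / 15527.2245 ≈ -0.959

-0.959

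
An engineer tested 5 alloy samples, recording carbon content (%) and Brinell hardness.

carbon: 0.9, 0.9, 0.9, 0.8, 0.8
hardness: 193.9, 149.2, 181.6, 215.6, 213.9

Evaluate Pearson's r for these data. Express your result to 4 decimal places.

-0.8006

n = 5, Σx = 4.3, Σy = 954.2, Σx² = 3.71, Σy² = 185072.98, Σxy = 815.83
nΣxy − ΣxΣy = 4079.15 − 4103.06 = -23.91
nΣx² − (Σx)² = 18.55 − 18.49 = 0.06; nΣy² − (Σy)² = 925364.9 − 910497.64 = 14867.26
r = -23.91 / √(0.06 × 14867.26) = -23.91 / 29.8670 ≈ -0.8006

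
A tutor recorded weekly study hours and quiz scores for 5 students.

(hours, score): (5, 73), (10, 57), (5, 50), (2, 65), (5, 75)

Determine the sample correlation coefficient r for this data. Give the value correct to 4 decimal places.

-0.3116

n = 5, Σx = 27, Σy = 320, Σx² = 179, Σy² = 20928, Σxy = 1690
nΣxy − ΣxΣy = 8450 − 8640 = -190
nΣx² − (Σx)² = 895 − 729 = 166; nΣy² − (Σy)² = 104640 − 102400 = 2240
r = -190 / √(166 × 2240) = -190 / 609.7868 ≈ -0.3116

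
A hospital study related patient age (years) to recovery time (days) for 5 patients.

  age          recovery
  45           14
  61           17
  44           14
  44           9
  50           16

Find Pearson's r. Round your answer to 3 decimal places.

n = 5, Σx = 244, Σy = 70, Σx² = 12118, Σy² = 1018, Σxy = 3479
nΣxy − ΣxΣy = 17395 − 17080 = 315
nΣx² − (Σx)² = 60590 − 59536 = 1054; nΣy² − (Σy)² = 5090 − 4900 = 190
r = 315 / √(1054 × 190) = 315 / 447.5042 ≈ 0.704

0.704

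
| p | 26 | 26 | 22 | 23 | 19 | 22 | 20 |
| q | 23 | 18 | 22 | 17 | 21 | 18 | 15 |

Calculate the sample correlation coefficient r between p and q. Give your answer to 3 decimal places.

n = 7, Σp = 158, Σq = 134, Σp² = 3610, Σq² = 2616, Σpq = 3036
nΣpq − ΣpΣq = 21252 − 21172 = 80
nΣp² − (Σp)² = 25270 − 24964 = 306; nΣq² − (Σq)² = 18312 − 17956 = 356
r = 80 / √(306 × 356) = 80 / 330.0545 ≈ 0.242

0.242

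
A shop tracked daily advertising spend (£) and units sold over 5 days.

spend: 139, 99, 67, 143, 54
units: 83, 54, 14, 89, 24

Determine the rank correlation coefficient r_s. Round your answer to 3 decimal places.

0.900

Rank spend: 4, 3, 2, 5, 1
Rank units: 4, 3, 1, 5, 2
d = rank(spend) − rank(units): 0, 0, 1, 0, -1; Σd² = 2
ρ = 1 − 6Σd² / [n(n²−1)] = 1 − 6×2 / (5×24) = 1 − 12/120 ≈ 0.900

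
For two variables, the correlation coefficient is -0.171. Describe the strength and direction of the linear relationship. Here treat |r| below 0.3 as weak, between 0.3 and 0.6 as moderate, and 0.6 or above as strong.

weak negative

r = -0.171 < 0 so the relationship is negative.
|r| = 0.171, which falls in the weak range.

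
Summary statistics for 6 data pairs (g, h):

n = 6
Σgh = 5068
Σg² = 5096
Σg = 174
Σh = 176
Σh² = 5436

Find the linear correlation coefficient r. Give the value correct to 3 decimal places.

-0.308

r = (nΣgh − ΣgΣh) / √[(nΣg² − (Σg)²)(nΣh² − (Σh)²)]
Numerator: 6×5068 − 174×176 = -216
Denominator: √[(30576 − 30276)(32616 − 30976)] = √[300 × 1640] = 701.4271
r = -216 / 701.4271 ≈ -0.308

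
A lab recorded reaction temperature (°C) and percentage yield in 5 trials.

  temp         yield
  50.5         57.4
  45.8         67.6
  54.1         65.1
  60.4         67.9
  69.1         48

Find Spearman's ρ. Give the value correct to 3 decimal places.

-0.300

Rank temp: 2, 1, 3, 4, 5
Rank yield: 2, 4, 3, 5, 1
d = rank(temp) − rank(yield): 0, -3, 0, -1, 4; Σd² = 26
ρ = 1 − 6Σd² / [n(n²−1)] = 1 − 6×26 / (5×24) = 1 − 156/120 ≈ -0.300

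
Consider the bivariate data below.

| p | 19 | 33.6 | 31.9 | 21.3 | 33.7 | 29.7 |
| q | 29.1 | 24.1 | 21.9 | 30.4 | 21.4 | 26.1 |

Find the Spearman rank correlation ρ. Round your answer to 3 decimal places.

-0.886

Rank p: 1, 5, 4, 2, 6, 3
Rank q: 5, 3, 2, 6, 1, 4
d = rank(p) − rank(q): -4, 2, 2, -4, 5, -1; Σd² = 66
ρ = 1 − 6Σd² / [n(n²−1)] = 1 − 6×66 / (6×35) = 1 − 396/210 ≈ -0.886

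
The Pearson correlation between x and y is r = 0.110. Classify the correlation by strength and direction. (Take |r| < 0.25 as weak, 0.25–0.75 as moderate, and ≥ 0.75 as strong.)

r = 0.110 > 0 so the relationship is positive.
|r| = 0.110, which falls in the weak range.

weak positive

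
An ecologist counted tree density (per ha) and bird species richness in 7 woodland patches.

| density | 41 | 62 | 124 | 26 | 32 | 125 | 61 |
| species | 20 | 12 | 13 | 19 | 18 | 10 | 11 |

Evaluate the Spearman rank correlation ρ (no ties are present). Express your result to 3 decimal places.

Rank density: 3, 5, 6, 1, 2, 7, 4
Rank species: 7, 3, 4, 6, 5, 1, 2
d = rank(density) − rank(species): -4, 2, 2, -5, -3, 6, 2; Σd² = 98
ρ = 1 − 6Σd² / [n(n²−1)] = 1 − 6×98 / (7×48) = 1 − 588/336 ≈ -0.750

-0.750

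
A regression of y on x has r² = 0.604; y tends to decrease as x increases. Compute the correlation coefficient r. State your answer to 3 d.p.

|r| = √0.604 = 0.777
The association is negative, so r = −0.777.

-0.777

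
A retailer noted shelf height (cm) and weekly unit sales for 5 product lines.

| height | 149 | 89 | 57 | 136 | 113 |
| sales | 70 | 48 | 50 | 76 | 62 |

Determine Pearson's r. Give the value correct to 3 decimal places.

0.888

n = 5, Σx = 544, Σy = 306, Σx² = 64636, Σy² = 19324, Σxy = 34894
nΣxy − ΣxΣy = 174470 − 166464 = 8006
nΣx² − (Σx)² = 323180 − 295936 = 27244; nΣy² − (Σy)² = 96620 − 93636 = 2984
r = 8006 / √(27244 × 2984) = 8006 / 9016.4348 ≈ 0.888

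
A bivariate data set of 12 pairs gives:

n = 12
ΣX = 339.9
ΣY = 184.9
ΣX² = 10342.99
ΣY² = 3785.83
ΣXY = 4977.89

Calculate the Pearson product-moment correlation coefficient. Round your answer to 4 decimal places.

r = (nΣXY − ΣXΣY) / √[(nΣX² − (ΣX)²)(nΣY² − (ΣY)²)]
Numerator: 12×4977.89 − 339.9×184.9 = -3112.83
Denominator: √[(124115.88 − 115532.01)(45429.96 − 34188.01)] = √[8583.87 × 11241.95] = 9823.4127
r = -3112.83 / 9823.4127 ≈ -0.3169

-0.3169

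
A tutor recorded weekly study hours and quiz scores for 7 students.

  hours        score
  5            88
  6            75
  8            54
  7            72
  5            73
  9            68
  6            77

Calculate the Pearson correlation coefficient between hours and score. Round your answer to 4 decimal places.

-0.7179

n = 7, Σx = 46, Σy = 507, Σx² = 316, Σy² = 37351, Σxy = 3265
nΣxy − ΣxΣy = 22855 − 23322 = -467
nΣx² − (Σx)² = 2212 − 2116 = 96; nΣy² − (Σy)² = 261457 − 257049 = 4408
r = -467 / √(96 × 4408) = -467 / 650.5136 ≈ -0.7179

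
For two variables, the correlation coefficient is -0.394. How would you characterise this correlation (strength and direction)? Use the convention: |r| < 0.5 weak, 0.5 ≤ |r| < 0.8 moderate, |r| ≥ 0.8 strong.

weak negative

r = -0.394 < 0 so the relationship is negative.
|r| = 0.394, which falls in the weak range.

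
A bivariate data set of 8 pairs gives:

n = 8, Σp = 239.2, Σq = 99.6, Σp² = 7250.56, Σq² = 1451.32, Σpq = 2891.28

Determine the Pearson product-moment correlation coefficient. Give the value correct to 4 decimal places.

r = (nΣpq − ΣpΣq) / √[(nΣp² − (Σp)²)(nΣq² − (Σq)²)]
Numerator: 8×2891.28 − 239.2×99.6 = -694.08
Denominator: √[(58004.48 − 57216.64)(11610.56 − 9920.16)] = √[787.84 × 1690.4] = 1154.0211
r = -694.08 / 1154.0211 ≈ -0.6014

-0.6014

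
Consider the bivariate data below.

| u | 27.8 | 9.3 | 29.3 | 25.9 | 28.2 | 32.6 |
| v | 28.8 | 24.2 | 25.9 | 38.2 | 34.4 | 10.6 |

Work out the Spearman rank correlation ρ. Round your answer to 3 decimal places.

-0.371

Rank u: 3, 1, 5, 2, 4, 6
Rank v: 4, 2, 3, 6, 5, 1
d = rank(u) − rank(v): -1, -1, 2, -4, -1, 5; Σd² = 48
ρ = 1 − 6Σd² / [n(n²−1)] = 1 − 6×48 / (6×35) = 1 − 288/210 ≈ -0.371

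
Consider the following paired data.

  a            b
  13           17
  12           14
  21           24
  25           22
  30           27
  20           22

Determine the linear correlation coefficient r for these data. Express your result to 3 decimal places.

0.929

n = 6, Σa = 121, Σb = 126, Σa² = 2679, Σb² = 2758, Σab = 2693
nΣab − ΣaΣb = 16158 − 15246 = 912
nΣa² − (Σa)² = 16074 − 14641 = 1433; nΣb² − (Σb)² = 16548 − 15876 = 672
r = 912 / √(1433 × 672) = 912 / 981.3134 ≈ 0.929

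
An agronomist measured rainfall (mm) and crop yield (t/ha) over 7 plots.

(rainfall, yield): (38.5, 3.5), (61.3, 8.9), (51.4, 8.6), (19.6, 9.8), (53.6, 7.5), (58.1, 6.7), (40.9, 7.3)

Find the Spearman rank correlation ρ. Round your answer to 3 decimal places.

0.000

Rank rainfall: 2, 7, 4, 1, 5, 6, 3
Rank yield: 1, 6, 5, 7, 4, 2, 3
d = rank(rainfall) − rank(yield): 1, 1, -1, -6, 1, 4, 0; Σd² = 56
ρ = 1 − 6Σd² / [n(n²−1)] = 1 − 6×56 / (7×48) = 1 − 336/336 ≈ 0.000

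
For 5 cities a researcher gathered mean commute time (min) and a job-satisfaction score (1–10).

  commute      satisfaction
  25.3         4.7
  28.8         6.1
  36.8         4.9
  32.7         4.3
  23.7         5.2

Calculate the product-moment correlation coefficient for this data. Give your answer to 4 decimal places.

n = 5, Σx = 147.3, Σy = 25.2, Σx² = 4454.75, Σy² = 128.84, Σxy = 738.76
nΣxy − ΣxΣy = 3693.8 − 3711.96 = -18.16
nΣx² − (Σx)² = 22273.75 − 21697.29 = 576.46; nΣy² − (Σy)² = 644.2 − 635.04 = 9.16
r = -18.16 / √(576.46 × 9.16) = -18.16 / 72.6662 ≈ -0.2499

-0.2499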